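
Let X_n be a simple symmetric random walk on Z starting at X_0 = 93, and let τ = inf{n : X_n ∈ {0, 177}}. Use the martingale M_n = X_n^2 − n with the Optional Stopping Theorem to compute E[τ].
E[τ] = 7812

M_n = X_n^2 − n is a martingale (since E[X_{n+1}^2 | F_n] = X_n^2 + 1). By OST (τ has finite mean in a bounded region), E[M_τ] = E[M_0] = X_0^2 − 0 = 93^2 = 8649. Also E[M_τ] = E[X_τ^2] − E[τ]. The walk exits at 0 or 177, with P(hit 177 first) = 93/177, so E[X_τ^2] = 177^2 · 93/177 + 0 = 16461. Thus E[τ] = E[X_τ^2] − E[M_τ] = 16461 − 8649 = 7812 = 93(177 − 93) = 7812.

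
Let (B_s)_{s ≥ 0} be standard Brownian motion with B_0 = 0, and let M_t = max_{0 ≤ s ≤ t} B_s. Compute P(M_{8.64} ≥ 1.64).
P(M_{8.64} ≥ 1.64) = 2·P(B_{8.64} ≥ 1.64) = 2(1 − Φ(1.64/√8.64)) ≈ 0.5769

By the reflection principle for Brownian motion, P(M_t ≥ a) = 2 · P(B_t ≥ a) for a ≥ 0. Since B_t ~ N(0, t), P(B_t ≥ 1.64) = 1 − Φ(1.64/√t) = 1 − Φ(1.64/√8.64) = 1 − Φ(0.5579). So
  P(M_{8.64} ≥ 1.64) = 2(1 − Φ(0.5579)) ≈ 0.5769.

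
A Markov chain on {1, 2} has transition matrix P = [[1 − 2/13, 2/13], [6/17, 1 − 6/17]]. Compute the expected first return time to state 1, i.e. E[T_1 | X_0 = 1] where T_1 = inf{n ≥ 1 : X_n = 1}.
E[T_1 | X_0 = 1] = 1/π_1 = 56/39

For an irreducible recurrent Markov chain with stationary distribution π, E[T_i | X_0 = i] = 1/π_i (Kac's formula). Here π_1 = (6/17)/(2/13 + 6/17) = (6/17)/(112/221) = 39/56, so E[T_1 | X_0 = 1] = 1/π_1 = (2/13 + 6/17)/(6/17) = (112/221)/(6/17) = 56/39.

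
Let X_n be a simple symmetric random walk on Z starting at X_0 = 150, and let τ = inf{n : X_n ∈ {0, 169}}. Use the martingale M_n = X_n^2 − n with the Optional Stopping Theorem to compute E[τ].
E[τ] = 2850

M_n = X_n^2 − n is a martingale (since E[X_{n+1}^2 | F_n] = X_n^2 + 1). By OST (τ has finite mean in a bounded region), E[M_τ] = E[M_0] = X_0^2 − 0 = 150^2 = 22500. Also E[M_τ] = E[X_τ^2] − E[τ]. The walk exits at 0 or 169, with P(hit 169 first) = 150/169, so E[X_τ^2] = 169^2 · 150/169 + 0 = 25350. Thus E[τ] = E[X_τ^2] − E[M_τ] = 25350 − 22500 = 2850 = 150(169 − 150) = 2850.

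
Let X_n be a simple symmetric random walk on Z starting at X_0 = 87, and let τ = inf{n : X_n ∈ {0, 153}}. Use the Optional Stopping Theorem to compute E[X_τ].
E[X_τ] = 87

X_n is a martingale and τ is a bounded-mean stopping time (indeed τ is finite a.s. with bounded expectation since the walk is in a bounded region). By the OST, E[X_τ] = E[X_0] = 87. Equivalently: E[X_τ] = 153 · P(hit 153 first) + 0 · P(hit 0 first) = 153 · (87/153) = 87.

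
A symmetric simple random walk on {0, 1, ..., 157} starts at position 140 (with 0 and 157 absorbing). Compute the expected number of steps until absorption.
E[τ | X_0 = 140] = 2380

Let v_k = E[τ | X_0 = k]. Boundary: v_0 = v_157 = 0. Recurrence: v_k = 1 + (v_{k-1} + v_{k+1})/2 for 1 ≤ k ≤ 156. The particular solution to v_k − (v_{k-1} + v_{k+1})/2 = 1 is v_k = −k^2. Adding homogeneous solution A + B k and matching boundaries gives v_k = k (157 − k). Substituting k = 140: v_140 = 140 · 17 = 2380.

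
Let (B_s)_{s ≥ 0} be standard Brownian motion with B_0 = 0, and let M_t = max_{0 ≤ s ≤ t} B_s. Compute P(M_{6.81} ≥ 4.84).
P(M_{6.81} ≥ 4.84) = 2·P(B_{6.81} ≥ 4.84) = 2(1 − Φ(4.84/√6.81)) ≈ 0.0636

By the reflection principle for Brownian motion, P(M_t ≥ a) = 2 · P(B_t ≥ a) for a ≥ 0. Since B_t ~ N(0, t), P(B_t ≥ 4.84) = 1 − Φ(4.84/√t) = 1 − Φ(4.84/√6.81) = 1 − Φ(1.8547). So
  P(M_{6.81} ≥ 4.84) = 2(1 − Φ(1.8547)) ≈ 0.0636.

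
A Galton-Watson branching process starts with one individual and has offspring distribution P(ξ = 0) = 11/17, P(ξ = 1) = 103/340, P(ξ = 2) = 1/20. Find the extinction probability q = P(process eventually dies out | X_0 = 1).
q = 1

Mean offspring μ = 0·11/17 + 1·103/340 + 2·1/20 = 137/340 ≤ 1. For μ ≤ 1 with offspring not concentrated at 1, the Galton-Watson process goes extinct almost surely, so q = 1.
(Algebraic check: The pgf is f(s) = 11/17 + 103/340·s + 1/20·s². The extinction probability q is the smallest fixed point of f in [0, 1]. Setting s = f(s):
  1/20·s² + (103/340 − 1)·s + 11/17 = 0
  1/20·s² − (11/17 + 1/20)·s + 11/17 = 0
which factors as (s − 1)·(1/20·s − 11/17) = 0, giving roots s = 1 and s = (11/17)/(1/20) = 220/17. Since 220/17 ≥ 1, the smallest root in [0, 1] is s = 1.)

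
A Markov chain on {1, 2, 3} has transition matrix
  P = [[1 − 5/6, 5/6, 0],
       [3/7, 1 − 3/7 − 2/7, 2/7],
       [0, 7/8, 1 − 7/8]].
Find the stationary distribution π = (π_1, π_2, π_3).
π = (126/451, 245/451, 80/451)

This is a birth-death chain on three states, which satisfies detailed balance: π_1 · P_{12} = π_2 · P_{21} and π_2 · P_{23} = π_3 · P_{32}.
From π_1 · 5/6 = π_2 · 3/7: π_2/π_1 = (5/6)/(3/7) = 35/18.
From π_2 · 2/7 = π_3 · 7/8: π_3/π_2 = (2/7)/(7/8) = 16/49.
Take π_1 proportional to 1; then unnormalized π = (1, 35/18, 40/63). Normalize by dividing by the sum 451/126:
  π = (126/451, 245/451, 80/451).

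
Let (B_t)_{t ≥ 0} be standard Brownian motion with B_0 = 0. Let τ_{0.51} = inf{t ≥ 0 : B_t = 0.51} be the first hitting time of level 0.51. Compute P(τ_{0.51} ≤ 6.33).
P(τ_{0.51} ≤ 6.33) = 2(1 − Φ(0.51/√6.33)) = 2(1 − Φ(0.2027)) ≈ 0.8394

By the reflection principle for standard BM, P(τ_b ≤ t) = 2 · P(B_t ≥ b). Since B_t ~ N(0, t), P(B_t ≥ 0.51) = 1 − Φ(0.51/√t) = 1 − Φ(0.51/√6.33) = 1 − Φ(0.2027) ≈ 0.41968. Doubling: P(τ_{0.51} ≤ 6.33) ≈ 2 · 0.41968 = 0.83936 ≈ 0.8394.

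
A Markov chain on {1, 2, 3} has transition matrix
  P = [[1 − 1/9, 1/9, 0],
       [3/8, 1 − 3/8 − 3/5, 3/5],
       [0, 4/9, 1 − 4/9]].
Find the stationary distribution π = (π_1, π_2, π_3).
π = (135/229, 40/229, 54/229)

This is a birth-death chain on three states, which satisfies detailed balance: π_1 · P_{12} = π_2 · P_{21} and π_2 · P_{23} = π_3 · P_{32}.
From π_1 · 1/9 = π_2 · 3/8: π_2/π_1 = (1/9)/(3/8) = 8/27.
From π_2 · 3/5 = π_3 · 4/9: π_3/π_2 = (3/5)/(4/9) = 27/20.
Take π_1 proportional to 1; then unnormalized π = (1, 8/27, 2/5). Normalize by dividing by the sum 229/135:
  π = (135/229, 40/229, 54/229).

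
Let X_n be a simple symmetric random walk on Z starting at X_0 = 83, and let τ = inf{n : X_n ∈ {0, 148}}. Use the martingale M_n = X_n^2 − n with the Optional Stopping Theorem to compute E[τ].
E[τ] = 5395

M_n = X_n^2 − n is a martingale (since E[X_{n+1}^2 | F_n] = X_n^2 + 1). By OST (τ has finite mean in a bounded region), E[M_τ] = E[M_0] = X_0^2 − 0 = 83^2 = 6889. Also E[M_τ] = E[X_τ^2] − E[τ]. The walk exits at 0 or 148, with P(hit 148 first) = 83/148, so E[X_τ^2] = 148^2 · 83/148 + 0 = 12284. Thus E[τ] = E[X_τ^2] − E[M_τ] = 12284 − 6889 = 5395 = 83(148 − 83) = 5395.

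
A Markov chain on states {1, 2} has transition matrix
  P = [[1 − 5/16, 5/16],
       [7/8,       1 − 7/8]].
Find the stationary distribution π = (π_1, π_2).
π_1 = 14/19, π_2 = 5/19

Solve πP = π with π_1 + π_2 = 1. From πP = π: π_1 · (1 − 5/16) + π_2 · 7/8 = π_1 ⇒ π_2 · 7/8 = π_1 · 5/16 ⇒ π_2/π_1 = (5/16)/(7/8) = 5/14. Together with π_1 + π_2 = 1:
  π_1 = (7/8)/(5/16 + 7/8) = (7/8)/(19/16) = 14/19,
  π_2 = (5/16)/(5/16 + 7/8) = (5/16)/(19/16) = 5/19.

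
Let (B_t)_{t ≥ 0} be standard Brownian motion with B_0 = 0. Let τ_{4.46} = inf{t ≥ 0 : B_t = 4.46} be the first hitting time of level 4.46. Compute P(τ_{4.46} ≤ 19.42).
P(τ_{4.46} ≤ 19.42) = 2(1 − Φ(4.46/√19.42)) = 2(1 − Φ(1.0121)) ≈ 0.3115

By the reflection principle for standard BM, P(τ_b ≤ t) = 2 · P(B_t ≥ b). Since B_t ~ N(0, t), P(B_t ≥ 4.46) = 1 − Φ(4.46/√t) = 1 − Φ(4.46/√19.42) = 1 − Φ(1.0121) ≈ 0.15575. Doubling: P(τ_{4.46} ≤ 19.42) ≈ 2 · 0.15575 = 0.31150 ≈ 0.3115.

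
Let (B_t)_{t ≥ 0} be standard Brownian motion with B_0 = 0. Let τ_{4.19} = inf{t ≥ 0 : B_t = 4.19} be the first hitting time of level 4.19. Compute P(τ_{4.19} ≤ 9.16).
P(τ_{4.19} ≤ 9.16) = 2(1 − Φ(4.19/√9.16)) = 2(1 − Φ(1.3844)) ≈ 0.1662

By the reflection principle for standard BM, P(τ_b ≤ t) = 2 · P(B_t ≥ b). Since B_t ~ N(0, t), P(B_t ≥ 4.19) = 1 − Φ(4.19/√t) = 1 − Φ(4.19/√9.16) = 1 − Φ(1.3844) ≈ 0.08312. Doubling: P(τ_{4.19} ≤ 9.16) ≈ 2 · 0.08312 = 0.16624 ≈ 0.1662.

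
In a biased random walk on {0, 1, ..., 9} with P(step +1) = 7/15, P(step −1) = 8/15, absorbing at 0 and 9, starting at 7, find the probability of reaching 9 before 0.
P(hit 9 before 0) = (1 − (8/7)^7) / (1 − (8/7)^9) = 62406841/93864121

Let u_k denote P(reach 9 before 0 | start at k). Boundary: u_0 = 0, u_9 = 1. Recurrence: u_k = 7/15·u_{k+1} + 8/15·u_{k-1} for 1 ≤ k ≤ 8. Try u_k = A + B·r^k with r = q/p = (8/15)/(7/15) = 8/7. Substitution satisfies the recurrence; boundary conditions give:
  u_k = (1 − r^k) / (1 − r^N) = (1 − (8/7)^7) / (1 − (8/7)^9) = 62406841/93864121.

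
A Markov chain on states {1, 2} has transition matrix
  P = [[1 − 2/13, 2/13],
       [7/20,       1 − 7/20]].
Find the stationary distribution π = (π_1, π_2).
π_1 = 91/131, π_2 = 40/131

Solve πP = π with π_1 + π_2 = 1. From πP = π: π_1 · (1 − 2/13) + π_2 · 7/20 = π_1 ⇒ π_2 · 7/20 = π_1 · 2/13 ⇒ π_2/π_1 = (2/13)/(7/20) = 40/91. Together with π_1 + π_2 = 1:
  π_1 = (7/20)/(2/13 + 7/20) = (7/20)/(131/260) = 91/131,
  π_2 = (2/13)/(2/13 + 7/20) = (2/13)/(131/260) = 40/131.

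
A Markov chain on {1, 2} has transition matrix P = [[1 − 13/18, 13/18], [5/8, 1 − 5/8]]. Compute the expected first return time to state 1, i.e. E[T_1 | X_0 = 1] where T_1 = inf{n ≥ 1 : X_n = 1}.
E[T_1 | X_0 = 1] = 1/π_1 = 97/45

For an irreducible recurrent Markov chain with stationary distribution π, E[T_i | X_0 = i] = 1/π_i (Kac's formula). Here π_1 = (5/8)/(13/18 + 5/8) = (5/8)/(97/72) = 45/97, so E[T_1 | X_0 = 1] = 1/π_1 = (13/18 + 5/8)/(5/8) = (97/72)/(5/8) = 97/45.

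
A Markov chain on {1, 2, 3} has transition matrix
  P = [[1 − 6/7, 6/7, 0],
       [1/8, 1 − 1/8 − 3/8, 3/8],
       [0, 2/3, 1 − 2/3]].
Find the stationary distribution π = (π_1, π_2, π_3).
π = (7/82, 24/41, 27/82)

This is a birth-death chain on three states, which satisfies detailed balance: π_1 · P_{12} = π_2 · P_{21} and π_2 · P_{23} = π_3 · P_{32}.
From π_1 · 6/7 = π_2 · 1/8: π_2/π_1 = (6/7)/(1/8) = 48/7.
From π_2 · 3/8 = π_3 · 2/3: π_3/π_2 = (3/8)/(2/3) = 9/16.
Take π_1 proportional to 1; then unnormalized π = (1, 48/7, 27/7). Normalize by dividing by the sum 82/7:
  π = (7/82, 24/41, 27/82).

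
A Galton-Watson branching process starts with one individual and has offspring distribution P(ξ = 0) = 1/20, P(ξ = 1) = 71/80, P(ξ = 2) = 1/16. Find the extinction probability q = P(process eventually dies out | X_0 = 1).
q = 4/5

The pgf is f(s) = 1/20 + 71/80·s + 1/16·s². The extinction probability q is the smallest fixed point of f in [0, 1]. Setting s = f(s):
  1/16·s² + (71/80 − 1)·s + 1/20 = 0
  1/16·s² − (1/20 + 1/16)·s + 1/20 = 0
which factors as (s − 1)·(1/16·s − 1/20) = 0, giving roots s = 1 and s = (1/20)/(1/16) = 4/5.
Mean offspring μ = 71/80 + 2·1/16 = 81/80 > 1 (supercritical), so q < 1. The extinction probability is the smaller root: q = (1/20)/(1/16) = 4/5.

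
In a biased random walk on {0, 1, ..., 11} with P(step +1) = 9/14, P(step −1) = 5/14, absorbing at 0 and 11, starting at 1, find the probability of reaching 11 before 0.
P(hit 11 before 0) = (1 − (5/9)^1) / (1 − (5/9)^11) = 3486784401/7833057871

Let u_k denote P(reach 11 before 0 | start at k). Boundary: u_0 = 0, u_11 = 1. Recurrence: u_k = 9/14·u_{k+1} + 5/14·u_{k-1} for 1 ≤ k ≤ 10. Try u_k = A + B·r^k with r = q/p = (5/14)/(9/14) = 5/9. Substitution satisfies the recurrence; boundary conditions give:
  u_k = (1 − r^k) / (1 − r^N) = (1 − (5/9)^1) / (1 − (5/9)^11) = 3486784401/7833057871.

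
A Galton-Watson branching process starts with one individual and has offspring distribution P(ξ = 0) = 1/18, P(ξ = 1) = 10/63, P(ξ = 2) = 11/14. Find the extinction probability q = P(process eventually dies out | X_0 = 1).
q = 7/99

The pgf is f(s) = 1/18 + 10/63·s + 11/14·s². The extinction probability q is the smallest fixed point of f in [0, 1]. Setting s = f(s):
  11/14·s² + (10/63 − 1)·s + 1/18 = 0
  11/14·s² − (1/18 + 11/14)·s + 1/18 = 0
which factors as (s − 1)·(11/14·s − 1/18) = 0, giving roots s = 1 and s = (1/18)/(11/14) = 7/99.
Mean offspring μ = 10/63 + 2·11/14 = 109/63 > 1 (supercritical), so q < 1. The extinction probability is the smaller root: q = (1/18)/(11/14) = 7/99.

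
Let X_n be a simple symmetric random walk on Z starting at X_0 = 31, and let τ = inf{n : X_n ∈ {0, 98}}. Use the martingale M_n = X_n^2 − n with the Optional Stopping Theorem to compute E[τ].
E[τ] = 2077

M_n = X_n^2 − n is a martingale (since E[X_{n+1}^2 | F_n] = X_n^2 + 1). By OST (τ has finite mean in a bounded region), E[M_τ] = E[M_0] = X_0^2 − 0 = 31^2 = 961. Also E[M_τ] = E[X_τ^2] − E[τ]. The walk exits at 0 or 98, with P(hit 98 first) = 31/98, so E[X_τ^2] = 98^2 · 31/98 + 0 = 3038. Thus E[τ] = E[X_τ^2] − E[M_τ] = 3038 − 961 = 2077 = 31(98 − 31) = 2077.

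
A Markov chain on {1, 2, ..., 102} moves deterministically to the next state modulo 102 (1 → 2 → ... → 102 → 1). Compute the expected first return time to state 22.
E[T_22 | X_0 = 22] = 102

The chain cycles deterministically, so starting at state 22 it returns in exactly 102 steps. Equivalently, the stationary distribution is uniform π_j = 1/102 for every state j, so by Kac's formula E[T_22] = 1/π_22 = 102.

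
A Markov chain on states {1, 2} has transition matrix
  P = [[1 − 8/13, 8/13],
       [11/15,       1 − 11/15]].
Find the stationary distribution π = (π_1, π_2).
π_1 = 143/263, π_2 = 120/263

Solve πP = π with π_1 + π_2 = 1. From πP = π: π_1 · (1 − 8/13) + π_2 · 11/15 = π_1 ⇒ π_2 · 11/15 = π_1 · 8/13 ⇒ π_2/π_1 = (8/13)/(11/15) = 120/143. Together with π_1 + π_2 = 1:
  π_1 = (11/15)/(8/13 + 11/15) = (11/15)/(263/195) = 143/263,
  π_2 = (8/13)/(8/13 + 11/15) = (8/13)/(263/195) = 120/263.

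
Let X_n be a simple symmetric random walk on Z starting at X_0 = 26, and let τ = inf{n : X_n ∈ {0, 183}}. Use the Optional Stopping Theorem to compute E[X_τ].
E[X_τ] = 26

X_n is a martingale and τ is a bounded-mean stopping time (indeed τ is finite a.s. with bounded expectation since the walk is in a bounded region). By the OST, E[X_τ] = E[X_0] = 26. Equivalently: E[X_τ] = 183 · P(hit 183 first) + 0 · P(hit 0 first) = 183 · (26/183) = 26.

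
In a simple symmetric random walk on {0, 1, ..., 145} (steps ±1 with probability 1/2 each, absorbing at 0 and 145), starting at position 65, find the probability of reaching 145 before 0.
P(hit 145 before 0) = 65/145 = 13/29

Let u_k = P(hit 145 before 0 | start at k). Then u_0 = 0, u_145 = 1, and u_k = u_{k-1}/2 + u_{k+1}/2 for 1 ≤ k ≤ 144. This harmonic recurrence is solved by u_k = k/145, giving u_65 = 65/145 = 13/29.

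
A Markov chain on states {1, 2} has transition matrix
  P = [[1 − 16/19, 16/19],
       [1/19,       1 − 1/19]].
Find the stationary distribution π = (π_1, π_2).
π_1 = 1/17, π_2 = 16/17

Solve πP = π with π_1 + π_2 = 1. From πP = π: π_1 · (1 − 16/19) + π_2 · 1/19 = π_1 ⇒ π_2 · 1/19 = π_1 · 16/19 ⇒ π_2/π_1 = (16/19)/(1/19) = 16. Together with π_1 + π_2 = 1:
  π_1 = (1/19)/(16/19 + 1/19) = (1/19)/(17/19) = 1/17,
  π_2 = (16/19)/(16/19 + 1/19) = (16/19)/(17/19) = 16/17.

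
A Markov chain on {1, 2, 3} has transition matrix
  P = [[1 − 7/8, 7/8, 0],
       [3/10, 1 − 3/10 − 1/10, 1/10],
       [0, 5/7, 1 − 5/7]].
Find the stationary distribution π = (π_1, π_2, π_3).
π = (40/173, 350/519, 49/519)

This is a birth-death chain on three states, which satisfies detailed balance: π_1 · P_{12} = π_2 · P_{21} and π_2 · P_{23} = π_3 · P_{32}.
From π_1 · 7/8 = π_2 · 3/10: π_2/π_1 = (7/8)/(3/10) = 35/12.
From π_2 · 1/10 = π_3 · 5/7: π_3/π_2 = (1/10)/(5/7) = 7/50.
Take π_1 proportional to 1; then unnormalized π = (1, 35/12, 49/120). Normalize by dividing by the sum 173/40:
  π = (40/173, 350/519, 49/519).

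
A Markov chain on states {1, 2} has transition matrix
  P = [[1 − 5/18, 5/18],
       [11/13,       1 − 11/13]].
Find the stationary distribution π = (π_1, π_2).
π_1 = 198/263, π_2 = 65/263

Solve πP = π with π_1 + π_2 = 1. From πP = π: π_1 · (1 − 5/18) + π_2 · 11/13 = π_1 ⇒ π_2 · 11/13 = π_1 · 5/18 ⇒ π_2/π_1 = (5/18)/(11/13) = 65/198. Together with π_1 + π_2 = 1:
  π_1 = (11/13)/(5/18 + 11/13) = (11/13)/(263/234) = 198/263,
  π_2 = (5/18)/(5/18 + 11/13) = (5/18)/(263/234) = 65/263.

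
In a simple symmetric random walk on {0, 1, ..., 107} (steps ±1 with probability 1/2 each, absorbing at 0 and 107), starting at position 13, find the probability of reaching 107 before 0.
P(hit 107 before 0) = 13/107

Let u_k = P(hit 107 before 0 | start at k). Then u_0 = 0, u_107 = 1, and u_k = u_{k-1}/2 + u_{k+1}/2 for 1 ≤ k ≤ 106. This harmonic recurrence is solved by u_k = k/107, giving u_13 = 13/107.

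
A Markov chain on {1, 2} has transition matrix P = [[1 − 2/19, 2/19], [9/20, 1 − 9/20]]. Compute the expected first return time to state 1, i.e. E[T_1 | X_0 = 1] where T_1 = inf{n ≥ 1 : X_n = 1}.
E[T_1 | X_0 = 1] = 1/π_1 = 211/171

For an irreducible recurrent Markov chain with stationary distribution π, E[T_i | X_0 = i] = 1/π_i (Kac's formula). Here π_1 = (9/20)/(2/19 + 9/20) = (9/20)/(211/380) = 171/211, so E[T_1 | X_0 = 1] = 1/π_1 = (2/19 + 9/20)/(9/20) = (211/380)/(9/20) = 211/171.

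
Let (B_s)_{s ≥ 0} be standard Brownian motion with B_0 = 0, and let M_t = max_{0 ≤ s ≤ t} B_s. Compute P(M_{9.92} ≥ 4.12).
P(M_{9.92} ≥ 4.12) = 2·P(B_{9.92} ≥ 4.12) = 2(1 − Φ(4.12/√9.92)) ≈ 0.1908

By the reflection principle for Brownian motion, P(M_t ≥ a) = 2 · P(B_t ≥ a) for a ≥ 0. Since B_t ~ N(0, t), P(B_t ≥ 4.12) = 1 − Φ(4.12/√t) = 1 − Φ(4.12/√9.92) = 1 − Φ(1.3081). So
  P(M_{9.92} ≥ 4.12) = 2(1 − Φ(1.3081)) ≈ 0.1908.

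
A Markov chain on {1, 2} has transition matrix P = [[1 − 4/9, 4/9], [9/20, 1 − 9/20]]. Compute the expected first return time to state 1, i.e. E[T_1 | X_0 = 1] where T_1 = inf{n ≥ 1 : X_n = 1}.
E[T_1 | X_0 = 1] = 1/π_1 = 161/81

For an irreducible recurrent Markov chain with stationary distribution π, E[T_i | X_0 = i] = 1/π_i (Kac's formula). Here π_1 = (9/20)/(4/9 + 9/20) = (9/20)/(161/180) = 81/161, so E[T_1 | X_0 = 1] = 1/π_1 = (4/9 + 9/20)/(9/20) = (161/180)/(9/20) = 161/81.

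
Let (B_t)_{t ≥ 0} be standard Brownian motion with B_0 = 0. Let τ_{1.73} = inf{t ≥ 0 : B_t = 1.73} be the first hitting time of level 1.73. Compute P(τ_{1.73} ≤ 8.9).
P(τ_{1.73} ≤ 8.9) = 2(1 − Φ(1.73/√8.9)) = 2(1 − Φ(0.5799)) ≈ 0.5620

By the reflection principle for standard BM, P(τ_b ≤ t) = 2 · P(B_t ≥ b). Since B_t ~ N(0, t), P(B_t ≥ 1.73) = 1 − Φ(1.73/√t) = 1 − Φ(1.73/√8.9) = 1 − Φ(0.5799) ≈ 0.28099. Doubling: P(τ_{1.73} ≤ 8.9) ≈ 2 · 0.28099 = 0.56198 ≈ 0.5620.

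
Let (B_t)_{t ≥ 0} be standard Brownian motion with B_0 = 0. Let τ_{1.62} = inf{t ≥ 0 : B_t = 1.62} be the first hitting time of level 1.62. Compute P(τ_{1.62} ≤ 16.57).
P(τ_{1.62} ≤ 16.57) = 2(1 − Φ(1.62/√16.57)) = 2(1 − Φ(0.3980)) ≈ 0.6906

By the reflection principle for standard BM, P(τ_b ≤ t) = 2 · P(B_t ≥ b). Since B_t ~ N(0, t), P(B_t ≥ 1.62) = 1 − Φ(1.62/√t) = 1 − Φ(1.62/√16.57) = 1 − Φ(0.3980) ≈ 0.34532. Doubling: P(τ_{1.62} ≤ 16.57) ≈ 2 · 0.34532 = 0.69064 ≈ 0.6906.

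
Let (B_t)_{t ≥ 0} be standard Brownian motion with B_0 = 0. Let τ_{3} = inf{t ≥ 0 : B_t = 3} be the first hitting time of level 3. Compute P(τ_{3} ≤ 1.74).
P(τ_{3} ≤ 1.74) = 2(1 − Φ(3/√1.74)) = 2(1 − Φ(2.2743)) ≈ 0.0229

By the reflection principle for standard BM, P(τ_b ≤ t) = 2 · P(B_t ≥ b). Since B_t ~ N(0, t), P(B_t ≥ 3) = 1 − Φ(3/√t) = 1 − Φ(3/√1.74) = 1 − Φ(2.2743) ≈ 0.01147. Doubling: P(τ_{3} ≤ 1.74) ≈ 2 · 0.01147 = 0.02294 ≈ 0.0229.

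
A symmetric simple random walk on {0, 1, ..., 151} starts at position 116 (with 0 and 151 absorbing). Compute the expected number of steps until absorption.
E[τ | X_0 = 116] = 4060

Let v_k = E[τ | X_0 = k]. Boundary: v_0 = v_151 = 0. Recurrence: v_k = 1 + (v_{k-1} + v_{k+1})/2 for 1 ≤ k ≤ 150. The particular solution to v_k − (v_{k-1} + v_{k+1})/2 = 1 is v_k = −k^2. Adding homogeneous solution A + B k and matching boundaries gives v_k = k (151 − k). Substituting k = 116: v_116 = 116 · 35 = 4060.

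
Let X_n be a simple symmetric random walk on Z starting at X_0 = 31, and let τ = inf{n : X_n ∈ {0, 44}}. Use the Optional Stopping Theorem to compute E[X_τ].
E[X_τ] = 31

X_n is a martingale and τ is a bounded-mean stopping time (indeed τ is finite a.s. with bounded expectation since the walk is in a bounded region). By the OST, E[X_τ] = E[X_0] = 31. Equivalently: E[X_τ] = 44 · P(hit 44 first) + 0 · P(hit 0 first) = 44 · (31/44) = 31.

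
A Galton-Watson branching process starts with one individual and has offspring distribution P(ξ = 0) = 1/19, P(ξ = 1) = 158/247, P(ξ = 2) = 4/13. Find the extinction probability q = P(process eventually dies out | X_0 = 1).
q = 13/76

The pgf is f(s) = 1/19 + 158/247·s + 4/13·s². The extinction probability q is the smallest fixed point of f in [0, 1]. Setting s = f(s):
  4/13·s² + (158/247 − 1)·s + 1/19 = 0
  4/13·s² − (1/19 + 4/13)·s + 1/19 = 0
which factors as (s − 1)·(4/13·s − 1/19) = 0, giving roots s = 1 and s = (1/19)/(4/13) = 13/76.
Mean offspring μ = 158/247 + 2·4/13 = 310/247 > 1 (supercritical), so q < 1. The extinction probability is the smaller root: q = (1/19)/(4/13) = 13/76.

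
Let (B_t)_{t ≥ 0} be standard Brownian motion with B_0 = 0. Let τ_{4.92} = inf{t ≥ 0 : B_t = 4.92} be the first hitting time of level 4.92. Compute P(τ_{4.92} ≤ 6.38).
P(τ_{4.92} ≤ 6.38) = 2(1 − Φ(4.92/√6.38)) = 2(1 − Φ(1.9478)) ≈ 0.0514

By the reflection principle for standard BM, P(τ_b ≤ t) = 2 · P(B_t ≥ b). Since B_t ~ N(0, t), P(B_t ≥ 4.92) = 1 − Φ(4.92/√t) = 1 − Φ(4.92/√6.38) = 1 − Φ(1.9478) ≈ 0.02572. Doubling: P(τ_{4.92} ≤ 6.38) ≈ 2 · 0.02572 = 0.05144 ≈ 0.0514.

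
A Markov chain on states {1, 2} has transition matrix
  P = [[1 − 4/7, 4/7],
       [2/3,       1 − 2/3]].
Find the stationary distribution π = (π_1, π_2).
π_1 = 7/13, π_2 = 6/13

Solve πP = π with π_1 + π_2 = 1. From πP = π: π_1 · (1 − 4/7) + π_2 · 2/3 = π_1 ⇒ π_2 · 2/3 = π_1 · 4/7 ⇒ π_2/π_1 = (4/7)/(2/3) = 6/7. Together with π_1 + π_2 = 1:
  π_1 = (2/3)/(4/7 + 2/3) = (2/3)/(26/21) = 7/13,
  π_2 = (4/7)/(4/7 + 2/3) = (4/7)/(26/21) = 6/13.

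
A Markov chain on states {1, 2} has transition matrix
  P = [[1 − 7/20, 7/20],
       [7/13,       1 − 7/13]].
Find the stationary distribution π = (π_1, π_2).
π_1 = 20/33, π_2 = 13/33

Solve πP = π with π_1 + π_2 = 1. From πP = π: π_1 · (1 − 7/20) + π_2 · 7/13 = π_1 ⇒ π_2 · 7/13 = π_1 · 7/20 ⇒ π_2/π_1 = (7/20)/(7/13) = 13/20. Together with π_1 + π_2 = 1:
  π_1 = (7/13)/(7/20 + 7/13) = (7/13)/(231/260) = 20/33,
  π_2 = (7/20)/(7/20 + 7/13) = (7/20)/(231/260) = 13/33.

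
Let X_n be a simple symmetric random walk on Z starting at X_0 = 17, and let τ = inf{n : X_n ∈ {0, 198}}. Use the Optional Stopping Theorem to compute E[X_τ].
E[X_τ] = 17

X_n is a martingale and τ is a bounded-mean stopping time (indeed τ is finite a.s. with bounded expectation since the walk is in a bounded region). By the OST, E[X_τ] = E[X_0] = 17. Equivalently: E[X_τ] = 198 · P(hit 198 first) + 0 · P(hit 0 first) = 198 · (17/198) = 17.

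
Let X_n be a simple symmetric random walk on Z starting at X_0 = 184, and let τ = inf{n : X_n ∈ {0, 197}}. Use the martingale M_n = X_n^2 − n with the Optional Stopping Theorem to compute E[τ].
E[τ] = 2392

M_n = X_n^2 − n is a martingale (since E[X_{n+1}^2 | F_n] = X_n^2 + 1). By OST (τ has finite mean in a bounded region), E[M_τ] = E[M_0] = X_0^2 − 0 = 184^2 = 33856. Also E[M_τ] = E[X_τ^2] − E[τ]. The walk exits at 0 or 197, with P(hit 197 first) = 184/197, so E[X_τ^2] = 197^2 · 184/197 + 0 = 36248. Thus E[τ] = E[X_τ^2] − E[M_τ] = 36248 − 33856 = 2392 = 184(197 − 184) = 2392.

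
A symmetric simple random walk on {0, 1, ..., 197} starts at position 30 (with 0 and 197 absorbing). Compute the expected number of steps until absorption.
E[τ | X_0 = 30] = 5010

Let v_k = E[τ | X_0 = k]. Boundary: v_0 = v_197 = 0. Recurrence: v_k = 1 + (v_{k-1} + v_{k+1})/2 for 1 ≤ k ≤ 196. The particular solution to v_k − (v_{k-1} + v_{k+1})/2 = 1 is v_k = −k^2. Adding homogeneous solution A + B k and matching boundaries gives v_k = k (197 − k). Substituting k = 30: v_30 = 30 · 167 = 5010.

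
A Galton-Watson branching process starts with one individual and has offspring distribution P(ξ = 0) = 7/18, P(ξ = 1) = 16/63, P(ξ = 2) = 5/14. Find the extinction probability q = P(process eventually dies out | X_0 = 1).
q = 1

Mean offspring μ = 0·7/18 + 1·16/63 + 2·5/14 = 61/63 ≤ 1. For μ ≤ 1 with offspring not concentrated at 1, the Galton-Watson process goes extinct almost surely, so q = 1.
(Algebraic check: The pgf is f(s) = 7/18 + 16/63·s + 5/14·s². The extinction probability q is the smallest fixed point of f in [0, 1]. Setting s = f(s):
  5/14·s² + (16/63 − 1)·s + 7/18 = 0
  5/14·s² − (7/18 + 5/14)·s + 7/18 = 0
which factors as (s − 1)·(5/14·s − 7/18) = 0, giving roots s = 1 and s = (7/18)/(5/14) = 49/45. Since 49/45 ≥ 1, the smallest root in [0, 1] is s = 1.)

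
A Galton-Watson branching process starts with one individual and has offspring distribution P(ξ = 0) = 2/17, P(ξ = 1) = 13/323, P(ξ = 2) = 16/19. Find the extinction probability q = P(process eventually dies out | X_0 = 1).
q = 19/136

The pgf is f(s) = 2/17 + 13/323·s + 16/19·s². The extinction probability q is the smallest fixed point of f in [0, 1]. Setting s = f(s):
  16/19·s² + (13/323 − 1)·s + 2/17 = 0
  16/19·s² − (2/17 + 16/19)·s + 2/17 = 0
which factors as (s − 1)·(16/19·s − 2/17) = 0, giving roots s = 1 and s = (2/17)/(16/19) = 19/136.
Mean offspring μ = 13/323 + 2·16/19 = 557/323 > 1 (supercritical), so q < 1. The extinction probability is the smaller root: q = (2/17)/(16/19) = 19/136.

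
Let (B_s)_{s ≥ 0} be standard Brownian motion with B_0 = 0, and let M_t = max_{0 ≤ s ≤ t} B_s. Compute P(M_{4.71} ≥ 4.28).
P(M_{4.71} ≥ 4.28) = 2·P(B_{4.71} ≥ 4.28) = 2(1 − Φ(4.28/√4.71)) ≈ 0.0486

By the reflection principle for Brownian motion, P(M_t ≥ a) = 2 · P(B_t ≥ a) for a ≥ 0. Since B_t ~ N(0, t), P(B_t ≥ 4.28) = 1 − Φ(4.28/√t) = 1 − Φ(4.28/√4.71) = 1 − Φ(1.9721). So
  P(M_{4.71} ≥ 4.28) = 2(1 − Φ(1.9721)) ≈ 0.0486.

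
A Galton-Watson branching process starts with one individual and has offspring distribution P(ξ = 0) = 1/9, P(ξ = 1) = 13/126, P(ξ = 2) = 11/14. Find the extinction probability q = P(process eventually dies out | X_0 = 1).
q = 14/99

The pgf is f(s) = 1/9 + 13/126·s + 11/14·s². The extinction probability q is the smallest fixed point of f in [0, 1]. Setting s = f(s):
  11/14·s² + (13/126 − 1)·s + 1/9 = 0
  11/14·s² − (1/9 + 11/14)·s + 1/9 = 0
which factors as (s − 1)·(11/14·s − 1/9) = 0, giving roots s = 1 and s = (1/9)/(11/14) = 14/99.
Mean offspring μ = 13/126 + 2·11/14 = 211/126 > 1 (supercritical), so q < 1. The extinction probability is the smaller root: q = (1/9)/(11/14) = 14/99.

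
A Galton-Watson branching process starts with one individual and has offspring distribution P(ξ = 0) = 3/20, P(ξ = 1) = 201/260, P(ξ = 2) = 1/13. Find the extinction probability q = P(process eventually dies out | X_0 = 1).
q = 1

Mean offspring μ = 0·3/20 + 1·201/260 + 2·1/13 = 241/260 ≤ 1. For μ ≤ 1 with offspring not concentrated at 1, the Galton-Watson process goes extinct almost surely, so q = 1.
(Algebraic check: The pgf is f(s) = 3/20 + 201/260·s + 1/13·s². The extinction probability q is the smallest fixed point of f in [0, 1]. Setting s = f(s):
  1/13·s² + (201/260 − 1)·s + 3/20 = 0
  1/13·s² − (3/20 + 1/13)·s + 3/20 = 0
which factors as (s − 1)·(1/13·s − 3/20) = 0, giving roots s = 1 and s = (3/20)/(1/13) = 39/20. Since 39/20 ≥ 1, the smallest root in [0, 1] is s = 1.)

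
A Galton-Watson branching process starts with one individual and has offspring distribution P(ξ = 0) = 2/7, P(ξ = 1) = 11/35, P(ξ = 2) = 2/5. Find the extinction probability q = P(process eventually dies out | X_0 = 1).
q = 5/7

The pgf is f(s) = 2/7 + 11/35·s + 2/5·s². The extinction probability q is the smallest fixed point of f in [0, 1]. Setting s = f(s):
  2/5·s² + (11/35 − 1)·s + 2/7 = 0
  2/5·s² − (2/7 + 2/5)·s + 2/7 = 0
which factors as (s − 1)·(2/5·s − 2/7) = 0, giving roots s = 1 and s = (2/7)/(2/5) = 5/7.
Mean offspring μ = 11/35 + 2·2/5 = 39/35 > 1 (supercritical), so q < 1. The extinction probability is the smaller root: q = (2/7)/(2/5) = 5/7.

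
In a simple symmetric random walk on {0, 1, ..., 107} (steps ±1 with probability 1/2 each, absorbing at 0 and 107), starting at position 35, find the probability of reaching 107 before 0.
P(hit 107 before 0) = 35/107

Let u_k = P(hit 107 before 0 | start at k). Then u_0 = 0, u_107 = 1, and u_k = u_{k-1}/2 + u_{k+1}/2 for 1 ≤ k ≤ 106. This harmonic recurrence is solved by u_k = k/107, giving u_35 = 35/107.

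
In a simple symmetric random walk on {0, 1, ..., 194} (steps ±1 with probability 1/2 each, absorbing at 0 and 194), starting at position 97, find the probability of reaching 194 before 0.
P(hit 194 before 0) = 97/194 = 1/2

Let u_k = P(hit 194 before 0 | start at k). Then u_0 = 0, u_194 = 1, and u_k = u_{k-1}/2 + u_{k+1}/2 for 1 ≤ k ≤ 193. This harmonic recurrence is solved by u_k = k/194, giving u_97 = 97/194 = 1/2.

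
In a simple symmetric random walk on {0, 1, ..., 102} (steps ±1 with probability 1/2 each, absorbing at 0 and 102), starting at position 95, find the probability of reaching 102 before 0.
P(hit 102 before 0) = 95/102

Let u_k = P(hit 102 before 0 | start at k). Then u_0 = 0, u_102 = 1, and u_k = u_{k-1}/2 + u_{k+1}/2 for 1 ≤ k ≤ 101. This harmonic recurrence is solved by u_k = k/102, giving u_95 = 95/102.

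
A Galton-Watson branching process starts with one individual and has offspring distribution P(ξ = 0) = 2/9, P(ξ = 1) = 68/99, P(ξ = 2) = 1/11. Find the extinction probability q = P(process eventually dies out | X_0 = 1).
q = 1

Mean offspring μ = 0·2/9 + 1·68/99 + 2·1/11 = 86/99 ≤ 1. For μ ≤ 1 with offspring not concentrated at 1, the Galton-Watson process goes extinct almost surely, so q = 1.
(Algebraic check: The pgf is f(s) = 2/9 + 68/99·s + 1/11·s². The extinction probability q is the smallest fixed point of f in [0, 1]. Setting s = f(s):
  1/11·s² + (68/99 − 1)·s + 2/9 = 0
  1/11·s² − (2/9 + 1/11)·s + 2/9 = 0
which factors as (s − 1)·(1/11·s − 2/9) = 0, giving roots s = 1 and s = (2/9)/(1/11) = 22/9. Since 22/9 ≥ 1, the smallest root in [0, 1] is s = 1.)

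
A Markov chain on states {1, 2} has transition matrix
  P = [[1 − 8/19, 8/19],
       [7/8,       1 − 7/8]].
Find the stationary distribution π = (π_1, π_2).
π_1 = 133/197, π_2 = 64/197

Solve πP = π with π_1 + π_2 = 1. From πP = π: π_1 · (1 − 8/19) + π_2 · 7/8 = π_1 ⇒ π_2 · 7/8 = π_1 · 8/19 ⇒ π_2/π_1 = (8/19)/(7/8) = 64/133. Together with π_1 + π_2 = 1:
  π_1 = (7/8)/(8/19 + 7/8) = (7/8)/(197/152) = 133/197,
  π_2 = (8/19)/(8/19 + 7/8) = (8/19)/(197/152) = 64/197.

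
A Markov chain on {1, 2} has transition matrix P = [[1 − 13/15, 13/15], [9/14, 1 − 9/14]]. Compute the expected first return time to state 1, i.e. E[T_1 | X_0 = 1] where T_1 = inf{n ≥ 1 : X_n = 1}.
E[T_1 | X_0 = 1] = 1/π_1 = 317/135

For an irreducible recurrent Markov chain with stationary distribution π, E[T_i | X_0 = i] = 1/π_i (Kac's formula). Here π_1 = (9/14)/(13/15 + 9/14) = (9/14)/(317/210) = 135/317, so E[T_1 | X_0 = 1] = 1/π_1 = (13/15 + 9/14)/(9/14) = (317/210)/(9/14) = 317/135.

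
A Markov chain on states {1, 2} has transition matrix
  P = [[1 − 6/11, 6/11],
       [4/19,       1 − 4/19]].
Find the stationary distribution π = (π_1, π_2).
π_1 = 22/79, π_2 = 57/79

Solve πP = π with π_1 + π_2 = 1. From πP = π: π_1 · (1 − 6/11) + π_2 · 4/19 = π_1 ⇒ π_2 · 4/19 = π_1 · 6/11 ⇒ π_2/π_1 = (6/11)/(4/19) = 57/22. Together with π_1 + π_2 = 1:
  π_1 = (4/19)/(6/11 + 4/19) = (4/19)/(158/209) = 22/79,
  π_2 = (6/11)/(6/11 + 4/19) = (6/11)/(158/209) = 57/79.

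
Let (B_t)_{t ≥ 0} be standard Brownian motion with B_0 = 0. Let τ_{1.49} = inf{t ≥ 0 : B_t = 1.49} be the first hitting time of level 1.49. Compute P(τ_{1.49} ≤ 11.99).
P(τ_{1.49} ≤ 11.99) = 2(1 − Φ(1.49/√11.99)) = 2(1 − Φ(0.4303)) ≈ 0.6670

By the reflection principle for standard BM, P(τ_b ≤ t) = 2 · P(B_t ≥ b). Since B_t ~ N(0, t), P(B_t ≥ 1.49) = 1 − Φ(1.49/√t) = 1 − Φ(1.49/√11.99) = 1 − Φ(0.4303) ≈ 0.33349. Doubling: P(τ_{1.49} ≤ 11.99) ≈ 2 · 0.33349 = 0.66698 ≈ 0.6670.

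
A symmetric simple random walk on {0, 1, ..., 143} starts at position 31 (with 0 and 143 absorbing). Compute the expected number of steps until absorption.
E[τ | X_0 = 31] = 3472

Let v_k = E[τ | X_0 = k]. Boundary: v_0 = v_143 = 0. Recurrence: v_k = 1 + (v_{k-1} + v_{k+1})/2 for 1 ≤ k ≤ 142. The particular solution to v_k − (v_{k-1} + v_{k+1})/2 = 1 is v_k = −k^2. Adding homogeneous solution A + B k and matching boundaries gives v_k = k (143 − k). Substituting k = 31: v_31 = 31 · 112 = 3472.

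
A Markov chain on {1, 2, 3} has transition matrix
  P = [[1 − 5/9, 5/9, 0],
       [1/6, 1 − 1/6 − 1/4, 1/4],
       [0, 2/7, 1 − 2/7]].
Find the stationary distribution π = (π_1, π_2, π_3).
π = (4/29, 40/87, 35/87)

This is a birth-death chain on three states, which satisfies detailed balance: π_1 · P_{12} = π_2 · P_{21} and π_2 · P_{23} = π_3 · P_{32}.
From π_1 · 5/9 = π_2 · 1/6: π_2/π_1 = (5/9)/(1/6) = 10/3.
From π_2 · 1/4 = π_3 · 2/7: π_3/π_2 = (1/4)/(2/7) = 7/8.
Take π_1 proportional to 1; then unnormalized π = (1, 10/3, 35/12). Normalize by dividing by the sum 29/4:
  π = (4/29, 40/87, 35/87).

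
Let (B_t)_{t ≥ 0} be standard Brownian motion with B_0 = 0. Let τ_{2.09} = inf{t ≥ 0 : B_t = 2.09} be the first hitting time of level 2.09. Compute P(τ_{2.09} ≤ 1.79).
P(τ_{2.09} ≤ 1.79) = 2(1 − Φ(2.09/√1.79)) = 2(1 − Φ(1.5621)) ≈ 0.1183

By the reflection principle for standard BM, P(τ_b ≤ t) = 2 · P(B_t ≥ b). Since B_t ~ N(0, t), P(B_t ≥ 2.09) = 1 − Φ(2.09/√t) = 1 − Φ(2.09/√1.79) = 1 − Φ(1.5621) ≈ 0.05913. Doubling: P(τ_{2.09} ≤ 1.79) ≈ 2 · 0.05913 = 0.11826 ≈ 0.1183.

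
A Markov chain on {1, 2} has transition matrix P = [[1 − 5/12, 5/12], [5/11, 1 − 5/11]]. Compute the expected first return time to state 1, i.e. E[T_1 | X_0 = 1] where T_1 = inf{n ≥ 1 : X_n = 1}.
E[T_1 | X_0 = 1] = 1/π_1 = 23/12

For an irreducible recurrent Markov chain with stationary distribution π, E[T_i | X_0 = i] = 1/π_i (Kac's formula). Here π_1 = (5/11)/(5/12 + 5/11) = (5/11)/(115/132) = 12/23, so E[T_1 | X_0 = 1] = 1/π_1 = (5/12 + 5/11)/(5/11) = (115/132)/(5/11) = 23/12.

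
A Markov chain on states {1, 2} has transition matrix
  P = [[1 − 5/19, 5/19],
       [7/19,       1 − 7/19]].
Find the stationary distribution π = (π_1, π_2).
π_1 = 7/12, π_2 = 5/12

Solve πP = π with π_1 + π_2 = 1. From πP = π: π_1 · (1 − 5/19) + π_2 · 7/19 = π_1 ⇒ π_2 · 7/19 = π_1 · 5/19 ⇒ π_2/π_1 = (5/19)/(7/19) = 5/7. Together with π_1 + π_2 = 1:
  π_1 = (7/19)/(5/19 + 7/19) = (7/19)/(12/19) = 7/12,
  π_2 = (5/19)/(5/19 + 7/19) = (5/19)/(12/19) = 5/12.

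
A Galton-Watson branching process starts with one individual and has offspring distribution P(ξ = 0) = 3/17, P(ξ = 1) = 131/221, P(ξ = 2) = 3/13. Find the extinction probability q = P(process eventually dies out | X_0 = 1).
q = 13/17

The pgf is f(s) = 3/17 + 131/221·s + 3/13·s². The extinction probability q is the smallest fixed point of f in [0, 1]. Setting s = f(s):
  3/13·s² + (131/221 − 1)·s + 3/17 = 0
  3/13·s² − (3/17 + 3/13)·s + 3/17 = 0
which factors as (s − 1)·(3/13·s − 3/17) = 0, giving roots s = 1 and s = (3/17)/(3/13) = 13/17.
Mean offspring μ = 131/221 + 2·3/13 = 233/221 > 1 (supercritical), so q < 1. The extinction probability is the smaller root: q = (3/17)/(3/13) = 13/17.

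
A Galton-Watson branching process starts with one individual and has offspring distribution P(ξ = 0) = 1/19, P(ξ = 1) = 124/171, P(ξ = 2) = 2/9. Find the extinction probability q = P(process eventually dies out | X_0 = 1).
q = 9/38

The pgf is f(s) = 1/19 + 124/171·s + 2/9·s². The extinction probability q is the smallest fixed point of f in [0, 1]. Setting s = f(s):
  2/9·s² + (124/171 − 1)·s + 1/19 = 0
  2/9·s² − (1/19 + 2/9)·s + 1/19 = 0
which factors as (s − 1)·(2/9·s − 1/19) = 0, giving roots s = 1 and s = (1/19)/(2/9) = 9/38.
Mean offspring μ = 124/171 + 2·2/9 = 200/171 > 1 (supercritical), so q < 1. The extinction probability is the smaller root: q = (1/19)/(2/9) = 9/38.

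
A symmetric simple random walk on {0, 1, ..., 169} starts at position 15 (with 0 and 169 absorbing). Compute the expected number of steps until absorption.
E[τ | X_0 = 15] = 2310

Let v_k = E[τ | X_0 = k]. Boundary: v_0 = v_169 = 0. Recurrence: v_k = 1 + (v_{k-1} + v_{k+1})/2 for 1 ≤ k ≤ 168. The particular solution to v_k − (v_{k-1} + v_{k+1})/2 = 1 is v_k = −k^2. Adding homogeneous solution A + B k and matching boundaries gives v_k = k (169 − k). Substituting k = 15: v_15 = 15 · 154 = 2310.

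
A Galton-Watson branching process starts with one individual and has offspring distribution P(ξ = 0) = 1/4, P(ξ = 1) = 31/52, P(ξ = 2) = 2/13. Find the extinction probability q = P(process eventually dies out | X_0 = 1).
q = 1

Mean offspring μ = 0·1/4 + 1·31/52 + 2·2/13 = 47/52 ≤ 1. For μ ≤ 1 with offspring not concentrated at 1, the Galton-Watson process goes extinct almost surely, so q = 1.
(Algebraic check: The pgf is f(s) = 1/4 + 31/52·s + 2/13·s². The extinction probability q is the smallest fixed point of f in [0, 1]. Setting s = f(s):
  2/13·s² + (31/52 − 1)·s + 1/4 = 0
  2/13·s² − (1/4 + 2/13)·s + 1/4 = 0
which factors as (s − 1)·(2/13·s − 1/4) = 0, giving roots s = 1 and s = (1/4)/(2/13) = 13/8. Since 13/8 ≥ 1, the smallest root in [0, 1] is s = 1.)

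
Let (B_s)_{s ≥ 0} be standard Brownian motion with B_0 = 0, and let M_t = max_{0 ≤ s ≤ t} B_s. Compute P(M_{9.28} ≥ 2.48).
P(M_{9.28} ≥ 2.48) = 2·P(B_{9.28} ≥ 2.48) = 2(1 − Φ(2.48/√9.28)) ≈ 0.4156

By the reflection principle for Brownian motion, P(M_t ≥ a) = 2 · P(B_t ≥ a) for a ≥ 0. Since B_t ~ N(0, t), P(B_t ≥ 2.48) = 1 − Φ(2.48/√t) = 1 − Φ(2.48/√9.28) = 1 − Φ(0.8141). So
  P(M_{9.28} ≥ 2.48) = 2(1 − Φ(0.8141)) ≈ 0.4156.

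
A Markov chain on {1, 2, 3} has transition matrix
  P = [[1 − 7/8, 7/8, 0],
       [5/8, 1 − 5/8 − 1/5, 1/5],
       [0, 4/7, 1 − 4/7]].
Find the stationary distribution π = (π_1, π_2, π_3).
π = (100/289, 140/289, 49/289)

This is a birth-death chain on three states, which satisfies detailed balance: π_1 · P_{12} = π_2 · P_{21} and π_2 · P_{23} = π_3 · P_{32}.
From π_1 · 7/8 = π_2 · 5/8: π_2/π_1 = (7/8)/(5/8) = 7/5.
From π_2 · 1/5 = π_3 · 4/7: π_3/π_2 = (1/5)/(4/7) = 7/20.
Take π_1 proportional to 1; then unnormalized π = (1, 7/5, 49/100). Normalize by dividing by the sum 289/100:
  π = (100/289, 140/289, 49/289).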